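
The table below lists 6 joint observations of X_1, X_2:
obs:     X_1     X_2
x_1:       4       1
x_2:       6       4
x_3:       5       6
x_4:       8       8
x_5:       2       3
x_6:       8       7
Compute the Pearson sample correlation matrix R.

Step 1 — column means:
  mean(X_1) = (4 + 6 + 5 + 8 + 2 + 8) / 6 = 33/6 = 5.5
  mean(X_2) = (1 + 4 + 6 + 8 + 3 + 7) / 6 = 29/6 = 4.8333

Step 2 — sample variances and covariances s[i,j] = (1/(n-1)) · Σ_k (x_{k,i} - mean_i) · (x_{k,j} - mean_j), with n-1 = 5:
  s[X_1,X_1] = ((-1.5)·(-1.5) + (0.5)·(0.5) + (-0.5)·(-0.5) + (2.5)·(2.5) + (-3.5)·(-3.5) + (2.5)·(2.5)) / 5 = 27.5/5 = 5.5
  s[X_1,X_2] = ((-1.5)·(-3.8333) + (0.5)·(-0.8333) + (-0.5)·(1.1667) + (2.5)·(3.1667) + (-3.5)·(-1.8333) + (2.5)·(2.1667)) / 5 = 24.5/5 = 4.9
  s[X_2,X_2] = ((-3.8333)·(-3.8333) + (-0.8333)·(-0.8333) + (1.1667)·(1.1667) + (3.1667)·(3.1667) + (-1.8333)·(-1.8333) + (2.1667)·(2.1667)) / 5 = 34.8333/5 = 6.9667
  Sample standard deviations s_i = √(s[i,i]):
  s(X_1) = √(5.5) = 2.3452
  s(X_2) = √(6.9667) = 2.6394

Step 3 — r_{ij} = s_{ij} / (s_i · s_j):
  r[X_1,X_1] = 1 (diagonal).
  r[X_1,X_2] = 4.9 / (2.3452 · 2.6394) = 4.9 / 6.19 = 0.7916
  r[X_2,X_2] = 1 (diagonal).

R is symmetric with unit diagonal. Assembling:

R = [[1, 0.7916],
 [0.7916, 1]]


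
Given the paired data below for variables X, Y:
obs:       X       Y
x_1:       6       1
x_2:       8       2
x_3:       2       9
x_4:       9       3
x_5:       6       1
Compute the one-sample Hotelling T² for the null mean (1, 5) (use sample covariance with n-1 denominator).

Step 1 — sample mean vector:
  mean(X) = (6 + 8 + 2 + 9 + 6) / 5 = 31/5 = 6.2
  mean(Y) = (1 + 2 + 9 + 3 + 1) / 5 = 16/5 = 3.2
  x̄ = (6.2, 3.2),  deviation x̄ - mu_0 = (6.2, 3.2) - (1, 5) = (5.2, -1.8).

Step 2 — sample covariance matrix, S[i,j] = (1/(n-1)) · Σ_k (x_{k,i} - mean_i) · (x_{k,j} - mean_j), divisor n-1 = 4:
  S[X,X] = ((-0.2)·(-0.2) + (1.8)·(1.8) + (-4.2)·(-4.2) + (2.8)·(2.8) + (-0.2)·(-0.2)) / 4 = 28.8/4 = 7.2
  S[X,Y] = ((-0.2)·(-2.2) + (1.8)·(-1.2) + (-4.2)·(5.8) + (2.8)·(-0.2) + (-0.2)·(-2.2)) / 4 = -26.2/4 = -6.55
  S[Y,Y] = ((-2.2)·(-2.2) + (-1.2)·(-1.2) + (5.8)·(5.8) + (-0.2)·(-0.2) + (-2.2)·(-2.2)) / 4 = 44.8/4 = 11.2
  S = [[7.2, -6.55],
 [-6.55, 11.2]].

Step 3 — invert S. det(S) = 7.2·11.2 - (-6.55)² = 37.7375.
  S^{-1} = (1/det) · [[d, -b], [-b, a]] = [[0.2968, 0.1736],
 [0.1736, 0.1908]].

Step 4 — quadratic form (x̄ - mu_0)^T · S^{-1} · (x̄ - mu_0):
  S^{-1} · (x̄ - mu_0) = (1.2309, 0.5591),
  (x̄ - mu_0)^T · [...] = (5.2)·(1.2309) + (-1.8)·(0.5591) = 5.3941.

Step 5 — scale by n: T² = 5 · 5.3941 = 26.9705.

T² ≈ 26.9705


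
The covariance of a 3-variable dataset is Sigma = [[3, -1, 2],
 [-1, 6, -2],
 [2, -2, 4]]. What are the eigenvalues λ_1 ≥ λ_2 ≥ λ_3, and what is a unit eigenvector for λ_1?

Step 1 — characteristic polynomial p(λ) = det(λI - Sigma) = λ³ - tr·λ² + c_1·λ - det, where tr = trace, c_1 = sum of the principal 2×2 minors, det = det(Sigma):
  tr = 3 + 6 + 4 = 13,
  c_1 = (3·6 - (-1)²) + (3·4 - (2)²) + (6·4 - (-2)²) = 17 + 8 + 20 = 45,
  det = 3·(6·4 - (-2)²) - (-1)·((-1)·4 - (-2)·(2)) + (2)·((-1)·(-2) - 6·(2)) = 3·(20) - (-1)·(0) + (2)·(-10) = 40.
  So p(λ) = λ³ - 13λ² + 45λ - 40.
Step 2 — look for an integer root (rational root theorem: any rational root is an integer divisor of 40). Testing λ = 8:
  p(8) = 512 - 832 + 360 - 40 = 0  ✓
  Dividing out (λ - 8): p(λ) = (λ - 8)(λ² - 5λ + 5).
Step 3 — remaining eigenvalues from the quadratic λ² - 5λ + 5 = 0:
  Δ = 5² - 4·5 = 25 - 20 = 5,  λ = (5 ± √5)/2 = (5 ± 2.2361)/2 ≈ 3.618 or 1.382.
  Sorted: λ_1 = 8,  λ_2 = 3.618,  λ_3 = 1.382  (check: sum = 13 = tr ✓).

Step 4 — unit eigenvector for λ_1 = 8: v spans the null space of (Sigma - λ_1 I), whose rows are
  r_1 = (-5, -1, 2),  r_2 = (-1, -2, -2),  r_3 = (2, -2, -4).
  v is orthogonal to every row, so take v ∝ r_1 × r_2 = ((-1)·(-2) - (2)·(-2), (2)·(-1) - (-5)·(-2), (-5)·(-2) - (-1)·(-1)) = (6, -12, 9).
  Rescale (divide by 3): u = (2, -4, 3).
  ||u|| = √((2)² + (-4)² + (3)²) = √(29) ≈ 5.3852,  v_1 = u/||u|| ≈ (0.3714, -0.7428, 0.5571) (||v_1|| = 1).

λ_1 = 8,  λ_2 = 3.618,  λ_3 = 1.382;  v_1 ≈ (0.3714, -0.7428, 0.5571)


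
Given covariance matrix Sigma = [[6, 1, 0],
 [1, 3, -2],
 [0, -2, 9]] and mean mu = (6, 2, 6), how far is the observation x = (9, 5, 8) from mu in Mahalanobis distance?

Step 1 — centre the observation: (x - mu) = (3, 3, 2).

Step 2 — invert Sigma (cofactor / det for 3×3, or solve directly):
  Sigma^{-1} = [[0.1783, -0.0698, -0.0155],
 [-0.0698, 0.4186, 0.093],
 [-0.0155, 0.093, 0.1318]].

Step 3 — form the quadratic (x - mu)^T · Sigma^{-1} · (x - mu):
  Sigma^{-1} · (x - mu) = (0.2946, 1.2326, 0.4961).
  (x - mu)^T · [Sigma^{-1} · (x - mu)] = (3)·(0.2946) + (3)·(1.2326) + (2)·(0.4961) = 5.5736.

Step 4 — take square root: d = √(5.5736) ≈ 2.3609.

d(x, mu) = √(5.5736) ≈ 2.3609


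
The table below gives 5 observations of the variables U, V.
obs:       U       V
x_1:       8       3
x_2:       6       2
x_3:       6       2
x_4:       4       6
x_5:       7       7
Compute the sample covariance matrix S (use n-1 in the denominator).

Step 1 — column means:
  mean(U) = (8 + 6 + 6 + 4 + 7) / 5 = 31/5 = 6.2
  mean(V) = (3 + 2 + 2 + 6 + 7) / 5 = 20/5 = 4

Step 2 — sample covariance S[i,j] = (1/(n-1)) · Σ_k (x_{k,i} - mean_i) · (x_{k,j} - mean_j), with n-1 = 4.
  S[U,U] = ((1.8)·(1.8) + (-0.2)·(-0.2) + (-0.2)·(-0.2) + (-2.2)·(-2.2) + (0.8)·(0.8)) / 4 = 8.8/4 = 2.2
  S[U,V] = ((1.8)·(-1) + (-0.2)·(-2) + (-0.2)·(-2) + (-2.2)·(2) + (0.8)·(3)) / 4 = -3/4 = -0.75
  S[V,V] = ((-1)·(-1) + (-2)·(-2) + (-2)·(-2) + (2)·(2) + (3)·(3)) / 4 = 22/4 = 5.5

S is symmetric (S[j,i] = S[i,j]). Assembling:

S = [[2.2, -0.75],
 [-0.75, 5.5]]


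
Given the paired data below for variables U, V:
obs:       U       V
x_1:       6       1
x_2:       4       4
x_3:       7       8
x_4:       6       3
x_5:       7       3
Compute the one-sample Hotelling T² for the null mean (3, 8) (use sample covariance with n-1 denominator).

Step 1 — sample mean vector:
  mean(U) = (6 + 4 + 7 + 6 + 7) / 5 = 30/5 = 6
  mean(V) = (1 + 4 + 8 + 3 + 3) / 5 = 19/5 = 3.8
  x̄ = (6, 3.8),  deviation x̄ - mu_0 = (6, 3.8) - (3, 8) = (3, -4.2).

Step 2 — sample covariance matrix, S[i,j] = (1/(n-1)) · Σ_k (x_{k,i} - mean_i) · (x_{k,j} - mean_j), divisor n-1 = 4:
  S[U,U] = ((0)·(0) + (-2)·(-2) + (1)·(1) + (0)·(0) + (1)·(1)) / 4 = 6/4 = 1.5
  S[U,V] = ((0)·(-2.8) + (-2)·(0.2) + (1)·(4.2) + (0)·(-0.8) + (1)·(-0.8)) / 4 = 3/4 = 0.75
  S[V,V] = ((-2.8)·(-2.8) + (0.2)·(0.2) + (4.2)·(4.2) + (-0.8)·(-0.8) + (-0.8)·(-0.8)) / 4 = 26.8/4 = 6.7
  S = [[1.5, 0.75],
 [0.75, 6.7]].

Step 3 — invert S. det(S) = 1.5·6.7 - (0.75)² = 9.4875.
  S^{-1} = (1/det) · [[d, -b], [-b, a]] = [[0.7062, -0.0791],
 [-0.0791, 0.1581]].

Step 4 — quadratic form (x̄ - mu_0)^T · S^{-1} · (x̄ - mu_0):
  S^{-1} · (x̄ - mu_0) = (2.4506, -0.9012),
  (x̄ - mu_0)^T · [...] = (3)·(2.4506) + (-4.2)·(-0.9012) = 11.1368.

Step 5 — scale by n: T² = 5 · 11.1368 = 55.6838.

T² ≈ 55.6838


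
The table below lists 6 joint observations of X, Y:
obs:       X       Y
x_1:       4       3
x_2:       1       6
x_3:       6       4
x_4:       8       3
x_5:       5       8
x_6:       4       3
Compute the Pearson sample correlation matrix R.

Step 1 — column means:
  mean(X) = (4 + 1 + 6 + 8 + 5 + 4) / 6 = 28/6 = 4.6667
  mean(Y) = (3 + 6 + 4 + 3 + 8 + 3) / 6 = 27/6 = 4.5

Step 2 — sample variances and covariances s[i,j] = (1/(n-1)) · Σ_k (x_{k,i} - mean_i) · (x_{k,j} - mean_j), with n-1 = 5:
  s[X,X] = ((-0.6667)·(-0.6667) + (-3.6667)·(-3.6667) + (1.3333)·(1.3333) + (3.3333)·(3.3333) + (0.3333)·(0.3333) + (-0.6667)·(-0.6667)) / 5 = 27.3333/5 = 5.4667
  s[X,Y] = ((-0.6667)·(-1.5) + (-3.6667)·(1.5) + (1.3333)·(-0.5) + (3.3333)·(-1.5) + (0.3333)·(3.5) + (-0.6667)·(-1.5)) / 5 = -8/5 = -1.6
  s[Y,Y] = ((-1.5)·(-1.5) + (1.5)·(1.5) + (-0.5)·(-0.5) + (-1.5)·(-1.5) + (3.5)·(3.5) + (-1.5)·(-1.5)) / 5 = 21.5/5 = 4.3
  Sample standard deviations s_i = √(s[i,i]):
  s(X) = √(5.4667) = 2.3381
  s(Y) = √(4.3) = 2.0736

Step 3 — r_{ij} = s_{ij} / (s_i · s_j):
  r[X,X] = 1 (diagonal).
  r[X,Y] = -1.6 / (2.3381 · 2.0736) = -1.6 / 4.8484 = -0.33
  r[Y,Y] = 1 (diagonal).

R is symmetric with unit diagonal. Assembling:

R = [[1, -0.33],
 [-0.33, 1]]


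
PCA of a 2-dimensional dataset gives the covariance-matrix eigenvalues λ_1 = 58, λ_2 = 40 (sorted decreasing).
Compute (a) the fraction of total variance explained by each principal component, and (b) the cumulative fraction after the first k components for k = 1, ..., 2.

Step 1 — total variance = trace(Sigma) = Σ λ_i = 58 + 40 = 98.

Step 2 — fraction explained by component i = λ_i / Σ λ:
  PC1: 58/98 = 0.5918
  PC2: 40/98 = 0.4082

Step 3 — cumulative fraction after k components = (λ_1 + ... + λ_k) / Σ λ:
  k = 1: 58/98 = 0.5918
  k = 2: (58 + 40)/98 = 98/98 = 1

Summary (fraction, with percent):

explained: PC1 0.5918 (59.18%), PC2 0.4082 (40.82%);  cumulative: 0.5918, 1


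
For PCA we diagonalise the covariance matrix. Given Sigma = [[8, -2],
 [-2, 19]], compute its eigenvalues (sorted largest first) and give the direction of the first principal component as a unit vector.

Step 1 — characteristic polynomial of 2×2 Sigma:
  det(Sigma - λI) = λ² - trace · λ + det = 0.
  trace = 8 + 19 = 27, det = 8·19 - (-2)² = 148.
Step 2 — discriminant:
  Δ = trace² - 4·det = 729 - 592 = 137.
Step 3 — eigenvalues:
  λ = (trace ± √Δ)/2 = (27 ± 11.7047)/2,
  λ_1 = 19.3523,  λ_2 = 7.6477.

Step 4 — unit eigenvector for λ_1: solve (Sigma - λ_1 I)v = 0. First row:
  (8 - 19.3523)·v_x + (-2)·v_y = 0, i.e. (-11.3523)·v_x + (-2)·v_y = 0,
  so v ∝ (b, λ_1 - a) = (-2, 11.3523); multiply by -1 so the first entry is positive: u = (2, -11.3523).
  ||u|| = √((2)² + (-11.3523)²) = √(132.8758) ≈ 11.5272,
  v_1 = u/||u|| ≈ (0.1735, -0.9848) (||v_1|| = 1).

λ_1 = 19.3523,  λ_2 = 7.6477;  v_1 ≈ (0.1735, -0.9848)


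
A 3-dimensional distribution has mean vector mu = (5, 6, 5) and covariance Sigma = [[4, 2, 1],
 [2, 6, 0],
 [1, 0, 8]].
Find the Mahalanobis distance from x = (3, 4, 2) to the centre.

Step 1 — centre the observation: (x - mu) = (-2, -2, -3).

Step 2 — invert Sigma (cofactor / det for 3×3, or solve directly):
  Sigma^{-1} = [[0.3117, -0.1039, -0.039],
 [-0.1039, 0.2013, 0.013],
 [-0.039, 0.013, 0.1299]].

Step 3 — form the quadratic (x - mu)^T · Sigma^{-1} · (x - mu):
  Sigma^{-1} · (x - mu) = (-0.2987, -0.2338, -0.3377).
  (x - mu)^T · [Sigma^{-1} · (x - mu)] = (-2)·(-0.2987) + (-2)·(-0.2338) + (-3)·(-0.3377) = 2.0779.

Step 4 — take square root: d = √(2.0779) ≈ 1.4415.

d(x, mu) = √(2.0779) ≈ 1.4415


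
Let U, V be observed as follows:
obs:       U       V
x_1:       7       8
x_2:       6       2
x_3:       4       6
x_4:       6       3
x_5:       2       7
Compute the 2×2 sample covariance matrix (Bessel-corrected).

Step 1 — column means:
  mean(U) = (7 + 6 + 4 + 6 + 2) / 5 = 25/5 = 5
  mean(V) = (8 + 2 + 6 + 3 + 7) / 5 = 26/5 = 5.2

Step 2 — sample covariance S[i,j] = (1/(n-1)) · Σ_k (x_{k,i} - mean_i) · (x_{k,j} - mean_j), with n-1 = 4.
  S[U,U] = ((2)·(2) + (1)·(1) + (-1)·(-1) + (1)·(1) + (-3)·(-3)) / 4 = 16/4 = 4
  S[U,V] = ((2)·(2.8) + (1)·(-3.2) + (-1)·(0.8) + (1)·(-2.2) + (-3)·(1.8)) / 4 = -6/4 = -1.5
  S[V,V] = ((2.8)·(2.8) + (-3.2)·(-3.2) + (0.8)·(0.8) + (-2.2)·(-2.2) + (1.8)·(1.8)) / 4 = 26.8/4 = 6.7

S is symmetric (S[j,i] = S[i,j]). Assembling:

S = [[4, -1.5],
 [-1.5, 6.7]]


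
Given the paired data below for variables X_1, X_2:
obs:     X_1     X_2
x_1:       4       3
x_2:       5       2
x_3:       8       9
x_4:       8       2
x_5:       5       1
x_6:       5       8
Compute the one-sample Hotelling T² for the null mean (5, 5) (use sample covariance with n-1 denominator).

Step 1 — sample mean vector:
  mean(X_1) = (4 + 5 + 8 + 8 + 5 + 5) / 6 = 35/6 = 5.8333
  mean(X_2) = (3 + 2 + 9 + 2 + 1 + 8) / 6 = 25/6 = 4.1667
  x̄ = (5.8333, 4.1667),  deviation x̄ - mu_0 = (5.8333, 4.1667) - (5, 5) = (0.8333, -0.8333).

Step 2 — sample covariance matrix, S[i,j] = (1/(n-1)) · Σ_k (x_{k,i} - mean_i) · (x_{k,j} - mean_j), divisor n-1 = 5:
  S[X_1,X_1] = ((-1.8333)·(-1.8333) + (-0.8333)·(-0.8333) + (2.1667)·(2.1667) + (2.1667)·(2.1667) + (-0.8333)·(-0.8333) + (-0.8333)·(-0.8333)) / 5 = 14.8333/5 = 2.9667
  S[X_1,X_2] = ((-1.8333)·(-1.1667) + (-0.8333)·(-2.1667) + (2.1667)·(4.8333) + (2.1667)·(-2.1667) + (-0.8333)·(-3.1667) + (-0.8333)·(3.8333)) / 5 = 9.1667/5 = 1.8333
  S[X_2,X_2] = ((-1.1667)·(-1.1667) + (-2.1667)·(-2.1667) + (4.8333)·(4.8333) + (-2.1667)·(-2.1667) + (-3.1667)·(-3.1667) + (3.8333)·(3.8333)) / 5 = 58.8333/5 = 11.7667
  S = [[2.9667, 1.8333],
 [1.8333, 11.7667]].

Step 3 — invert S. det(S) = 2.9667·11.7667 - (1.8333)² = 31.5467.
  S^{-1} = (1/det) · [[d, -b], [-b, a]] = [[0.373, -0.0581],
 [-0.0581, 0.094]].

Step 4 — quadratic form (x̄ - mu_0)^T · S^{-1} · (x̄ - mu_0):
  S^{-1} · (x̄ - mu_0) = (0.3593, -0.1268),
  (x̄ - mu_0)^T · [...] = (0.8333)·(0.3593) + (-0.8333)·(-0.1268) = 0.405.

Step 5 — scale by n: T² = 6 · 0.405 = 2.4303.

T² ≈ 2.4303


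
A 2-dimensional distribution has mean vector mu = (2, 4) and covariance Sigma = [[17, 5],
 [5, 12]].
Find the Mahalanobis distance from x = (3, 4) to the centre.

Step 1 — centre the observation: (x - mu) = (1, 0).

Step 2 — invert Sigma. det(Sigma) = 17·12 - (5)² = 179.
  Sigma^{-1} = (1/det) · [[d, -b], [-b, a]] = [[0.067, -0.0279],
 [-0.0279, 0.095]].

Step 3 — form the quadratic (x - mu)^T · Sigma^{-1} · (x - mu):
  Sigma^{-1} · (x - mu) = (0.067, -0.0279).
  (x - mu)^T · [Sigma^{-1} · (x - mu)] = (1)·(0.067) + (0)·(-0.0279) = 0.067.

Step 4 — take square root: d = √(0.067) ≈ 0.2589.

d(x, mu) = √(0.067) ≈ 0.2589


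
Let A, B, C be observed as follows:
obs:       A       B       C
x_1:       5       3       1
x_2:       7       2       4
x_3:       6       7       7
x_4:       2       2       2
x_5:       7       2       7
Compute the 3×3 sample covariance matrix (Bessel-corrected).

Step 1 — column means:
  mean(A) = (5 + 7 + 6 + 2 + 7) / 5 = 27/5 = 5.4
  mean(B) = (3 + 2 + 7 + 2 + 2) / 5 = 16/5 = 3.2
  mean(C) = (1 + 4 + 7 + 2 + 7) / 5 = 21/5 = 4.2

Step 2 — sample covariance S[i,j] = (1/(n-1)) · Σ_k (x_{k,i} - mean_i) · (x_{k,j} - mean_j), with n-1 = 4.
  S[A,A] = ((-0.4)·(-0.4) + (1.6)·(1.6) + (0.6)·(0.6) + (-3.4)·(-3.4) + (1.6)·(1.6)) / 4 = 17.2/4 = 4.3
  S[A,B] = ((-0.4)·(-0.2) + (1.6)·(-1.2) + (0.6)·(3.8) + (-3.4)·(-1.2) + (1.6)·(-1.2)) / 4 = 2.6/4 = 0.65
  S[A,C] = ((-0.4)·(-3.2) + (1.6)·(-0.2) + (0.6)·(2.8) + (-3.4)·(-2.2) + (1.6)·(2.8)) / 4 = 14.6/4 = 3.65
  S[B,B] = ((-0.2)·(-0.2) + (-1.2)·(-1.2) + (3.8)·(3.8) + (-1.2)·(-1.2) + (-1.2)·(-1.2)) / 4 = 18.8/4 = 4.7
  S[B,C] = ((-0.2)·(-3.2) + (-1.2)·(-0.2) + (3.8)·(2.8) + (-1.2)·(-2.2) + (-1.2)·(2.8)) / 4 = 10.8/4 = 2.7
  S[C,C] = ((-3.2)·(-3.2) + (-0.2)·(-0.2) + (2.8)·(2.8) + (-2.2)·(-2.2) + (2.8)·(2.8)) / 4 = 30.8/4 = 7.7

S is symmetric (S[j,i] = S[i,j]). Assembling:

S = [[4.3, 0.65, 3.65],
 [0.65, 4.7, 2.7],
 [3.65, 2.7, 7.7]]


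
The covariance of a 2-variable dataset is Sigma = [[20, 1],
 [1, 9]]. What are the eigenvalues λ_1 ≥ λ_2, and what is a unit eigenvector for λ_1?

Step 1 — characteristic polynomial of 2×2 Sigma:
  det(Sigma - λI) = λ² - trace · λ + det = 0.
  trace = 20 + 9 = 29, det = 20·9 - (1)² = 179.
Step 2 — discriminant:
  Δ = trace² - 4·det = 841 - 716 = 125.
Step 3 — eigenvalues:
  λ = (trace ± √Δ)/2 = (29 ± 11.1803)/2,
  λ_1 = 20.0902,  λ_2 = 8.9098.

Step 4 — unit eigenvector for λ_1: solve (Sigma - λ_1 I)v = 0. First row:
  (20 - 20.0902)·v_x + (1)·v_y = 0, i.e. (-0.0902)·v_x + (1)·v_y = 0,
  so v ∝ (b, λ_1 - a) = (1, 0.0902) = u.
  ||u|| = √((1)² + (0.0902)²) = √(1.0081) ≈ 1.0041,
  v_1 = u/||u|| ≈ (0.996, 0.0898) (||v_1|| = 1).

λ_1 = 20.0902,  λ_2 = 8.9098;  v_1 ≈ (0.996, 0.0898)


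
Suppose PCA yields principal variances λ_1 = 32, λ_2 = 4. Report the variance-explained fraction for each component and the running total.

Step 1 — total variance = trace(Sigma) = Σ λ_i = 32 + 4 = 36.

Step 2 — fraction explained by component i = λ_i / Σ λ:
  PC1: 32/36 = 0.8889
  PC2: 4/36 = 0.1111

Step 3 — cumulative fraction after k components = (λ_1 + ... + λ_k) / Σ λ:
  k = 1: 32/36 = 0.8889
  k = 2: (32 + 4)/36 = 36/36 = 1

Summary (fraction, with percent):

explained: PC1 0.8889 (88.89%), PC2 0.1111 (11.11%);  cumulative: 0.8889, 1


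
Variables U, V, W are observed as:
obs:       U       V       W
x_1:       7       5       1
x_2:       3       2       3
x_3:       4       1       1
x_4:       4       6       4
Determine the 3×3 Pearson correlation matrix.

Step 1 — column means:
  mean(U) = (7 + 3 + 4 + 4) / 4 = 18/4 = 4.5
  mean(V) = (5 + 2 + 1 + 6) / 4 = 14/4 = 3.5
  mean(W) = (1 + 3 + 1 + 4) / 4 = 9/4 = 2.25

Step 2 — sample variances and covariances s[i,j] = (1/(n-1)) · Σ_k (x_{k,i} - mean_i) · (x_{k,j} - mean_j), with n-1 = 3:
  s[U,U] = ((2.5)·(2.5) + (-1.5)·(-1.5) + (-0.5)·(-0.5) + (-0.5)·(-0.5)) / 3 = 9/3 = 3
  s[U,V] = ((2.5)·(1.5) + (-1.5)·(-1.5) + (-0.5)·(-2.5) + (-0.5)·(2.5)) / 3 = 6/3 = 2
  s[U,W] = ((2.5)·(-1.25) + (-1.5)·(0.75) + (-0.5)·(-1.25) + (-0.5)·(1.75)) / 3 = -4.5/3 = -1.5
  s[V,V] = ((1.5)·(1.5) + (-1.5)·(-1.5) + (-2.5)·(-2.5) + (2.5)·(2.5)) / 3 = 17/3 = 5.6667
  s[V,W] = ((1.5)·(-1.25) + (-1.5)·(0.75) + (-2.5)·(-1.25) + (2.5)·(1.75)) / 3 = 4.5/3 = 1.5
  s[W,W] = ((-1.25)·(-1.25) + (0.75)·(0.75) + (-1.25)·(-1.25) + (1.75)·(1.75)) / 3 = 6.75/3 = 2.25
  Sample standard deviations s_i = √(s[i,i]):
  s(U) = √(3) = 1.7321
  s(V) = √(5.6667) = 2.3805
  s(W) = √(2.25) = 1.5

Step 3 — r_{ij} = s_{ij} / (s_i · s_j):
  r[U,U] = 1 (diagonal).
  r[U,V] = 2 / (1.7321 · 2.3805) = 2 / 4.1231 = 0.4851
  r[U,W] = -1.5 / (1.7321 · 1.5) = -1.5 / 2.5981 = -0.5774
  r[V,V] = 1 (diagonal).
  r[V,W] = 1.5 / (2.3805 · 1.5) = 1.5 / 3.5707 = 0.4201
  r[W,W] = 1 (diagonal).

R is symmetric with unit diagonal. Assembling:

R = [[1, 0.4851, -0.5774],
 [0.4851, 1, 0.4201],
 [-0.5774, 0.4201, 1]]


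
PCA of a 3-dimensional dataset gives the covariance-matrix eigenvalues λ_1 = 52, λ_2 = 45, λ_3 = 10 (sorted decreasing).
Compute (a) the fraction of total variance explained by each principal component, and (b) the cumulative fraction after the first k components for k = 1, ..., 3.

Step 1 — total variance = trace(Sigma) = Σ λ_i = 52 + 45 + 10 = 107.

Step 2 — fraction explained by component i = λ_i / Σ λ:
  PC1: 52/107 = 0.486
  PC2: 45/107 = 0.4206
  PC3: 10/107 = 0.0935

Step 3 — cumulative fraction after k components = (λ_1 + ... + λ_k) / Σ λ:
  k = 1: 52/107 = 0.486
  k = 2: (52 + 45)/107 = 97/107 = 0.9065
  k = 3: (52 + 45 + 10)/107 = 107/107 = 1

Summary (fraction, with percent):

explained: PC1 0.486 (48.6%), PC2 0.4206 (42.06%), PC3 0.0935 (9.35%);  cumulative: 0.486, 0.9065, 1


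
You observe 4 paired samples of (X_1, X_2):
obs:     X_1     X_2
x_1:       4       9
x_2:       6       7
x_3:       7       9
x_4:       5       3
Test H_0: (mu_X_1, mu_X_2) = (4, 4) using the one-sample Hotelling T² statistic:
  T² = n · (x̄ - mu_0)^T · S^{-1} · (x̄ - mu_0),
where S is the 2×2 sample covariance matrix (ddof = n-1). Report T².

Step 1 — sample mean vector:
  mean(X_1) = (4 + 6 + 7 + 5) / 4 = 22/4 = 5.5
  mean(X_2) = (9 + 7 + 9 + 3) / 4 = 28/4 = 7
  x̄ = (5.5, 7),  deviation x̄ - mu_0 = (5.5, 7) - (4, 4) = (1.5, 3).

Step 2 — sample covariance matrix, S[i,j] = (1/(n-1)) · Σ_k (x_{k,i} - mean_i) · (x_{k,j} - mean_j), divisor n-1 = 3:
  S[X_1,X_1] = ((-1.5)·(-1.5) + (0.5)·(0.5) + (1.5)·(1.5) + (-0.5)·(-0.5)) / 3 = 5/3 = 1.6667
  S[X_1,X_2] = ((-1.5)·(2) + (0.5)·(0) + (1.5)·(2) + (-0.5)·(-4)) / 3 = 2/3 = 0.6667
  S[X_2,X_2] = ((2)·(2) + (0)·(0) + (2)·(2) + (-4)·(-4)) / 3 = 24/3 = 8
  S = [[1.6667, 0.6667],
 [0.6667, 8]].

Step 3 — invert S. det(S) = 1.6667·8 - (0.6667)² = 12.8889.
  S^{-1} = (1/det) · [[d, -b], [-b, a]] = [[0.6207, -0.0517],
 [-0.0517, 0.1293]].

Step 4 — quadratic form (x̄ - mu_0)^T · S^{-1} · (x̄ - mu_0):
  S^{-1} · (x̄ - mu_0) = (0.7759, 0.3103),
  (x̄ - mu_0)^T · [...] = (1.5)·(0.7759) + (3)·(0.3103) = 2.0948.

Step 5 — scale by n: T² = 4 · 2.0948 = 8.3793.

T² ≈ 8.3793


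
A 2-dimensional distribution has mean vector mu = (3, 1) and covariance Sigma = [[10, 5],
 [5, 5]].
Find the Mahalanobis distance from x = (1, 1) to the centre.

Step 1 — centre the observation: (x - mu) = (-2, 0).

Step 2 — invert Sigma. det(Sigma) = 10·5 - (5)² = 25.
  Sigma^{-1} = (1/det) · [[d, -b], [-b, a]] = [[0.2, -0.2],
 [-0.2, 0.4]].

Step 3 — form the quadratic (x - mu)^T · Sigma^{-1} · (x - mu):
  Sigma^{-1} · (x - mu) = (-0.4, 0.4).
  (x - mu)^T · [Sigma^{-1} · (x - mu)] = (-2)·(-0.4) + (0)·(0.4) = 0.8.

Step 4 — take square root: d = √(0.8) ≈ 0.8944.

d(x, mu) = √(0.8) ≈ 0.8944


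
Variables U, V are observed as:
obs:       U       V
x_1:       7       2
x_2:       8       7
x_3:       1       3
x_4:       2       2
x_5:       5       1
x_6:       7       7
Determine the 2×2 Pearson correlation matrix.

Step 1 — column means:
  mean(U) = (7 + 8 + 1 + 2 + 5 + 7) / 6 = 30/6 = 5
  mean(V) = (2 + 7 + 3 + 2 + 1 + 7) / 6 = 22/6 = 3.6667

Step 2 — sample variances and covariances s[i,j] = (1/(n-1)) · Σ_k (x_{k,i} - mean_i) · (x_{k,j} - mean_j), with n-1 = 5:
  s[U,U] = ((2)·(2) + (3)·(3) + (-4)·(-4) + (-3)·(-3) + (0)·(0) + (2)·(2)) / 5 = 42/5 = 8.4
  s[U,V] = ((2)·(-1.6667) + (3)·(3.3333) + (-4)·(-0.6667) + (-3)·(-1.6667) + (0)·(-2.6667) + (2)·(3.3333)) / 5 = 21/5 = 4.2
  s[V,V] = ((-1.6667)·(-1.6667) + (3.3333)·(3.3333) + (-0.6667)·(-0.6667) + (-1.6667)·(-1.6667) + (-2.6667)·(-2.6667) + (3.3333)·(3.3333)) / 5 = 35.3333/5 = 7.0667
  Sample standard deviations s_i = √(s[i,i]):
  s(U) = √(8.4) = 2.8983
  s(V) = √(7.0667) = 2.6583

Step 3 — r_{ij} = s_{ij} / (s_i · s_j):
  r[U,U] = 1 (diagonal).
  r[U,V] = 4.2 / (2.8983 · 2.6583) = 4.2 / 7.7045 = 0.5451
  r[V,V] = 1 (diagonal).

R is symmetric with unit diagonal. Assembling:

R = [[1, 0.5451],
 [0.5451, 1]]


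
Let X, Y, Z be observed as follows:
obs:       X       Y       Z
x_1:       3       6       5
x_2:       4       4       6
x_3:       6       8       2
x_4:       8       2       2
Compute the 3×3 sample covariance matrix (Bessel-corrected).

Step 1 — column means:
  mean(X) = (3 + 4 + 6 + 8) / 4 = 21/4 = 5.25
  mean(Y) = (6 + 4 + 8 + 2) / 4 = 20/4 = 5
  mean(Z) = (5 + 6 + 2 + 2) / 4 = 15/4 = 3.75

Step 2 — sample covariance S[i,j] = (1/(n-1)) · Σ_k (x_{k,i} - mean_i) · (x_{k,j} - mean_j), with n-1 = 3.
  S[X,X] = ((-2.25)·(-2.25) + (-1.25)·(-1.25) + (0.75)·(0.75) + (2.75)·(2.75)) / 3 = 14.75/3 = 4.9167
  S[X,Y] = ((-2.25)·(1) + (-1.25)·(-1) + (0.75)·(3) + (2.75)·(-3)) / 3 = -7/3 = -2.3333
  S[X,Z] = ((-2.25)·(1.25) + (-1.25)·(2.25) + (0.75)·(-1.75) + (2.75)·(-1.75)) / 3 = -11.75/3 = -3.9167
  S[Y,Y] = ((1)·(1) + (-1)·(-1) + (3)·(3) + (-3)·(-3)) / 3 = 20/3 = 6.6667
  S[Y,Z] = ((1)·(1.25) + (-1)·(2.25) + (3)·(-1.75) + (-3)·(-1.75)) / 3 = -1/3 = -0.3333
  S[Z,Z] = ((1.25)·(1.25) + (2.25)·(2.25) + (-1.75)·(-1.75) + (-1.75)·(-1.75)) / 3 = 12.75/3 = 4.25

S is symmetric (S[j,i] = S[i,j]). Assembling:

S = [[4.9167, -2.3333, -3.9167],
 [-2.3333, 6.6667, -0.3333],
 [-3.9167, -0.3333, 4.25]]


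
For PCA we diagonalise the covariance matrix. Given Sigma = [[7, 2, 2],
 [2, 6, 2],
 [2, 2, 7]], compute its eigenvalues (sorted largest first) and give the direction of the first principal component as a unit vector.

Step 1 — characteristic polynomial p(λ) = det(λI - Sigma) = λ³ - tr·λ² + c_1·λ - det, where tr = trace, c_1 = sum of the principal 2×2 minors, det = det(Sigma):
  tr = 7 + 6 + 7 = 20,
  c_1 = (7·6 - (2)²) + (7·7 - (2)²) + (6·7 - (2)²) = 38 + 45 + 38 = 121,
  det = 7·(6·7 - (2)²) - (2)·((2)·7 - (2)·(2)) + (2)·((2)·(2) - 6·(2)) = 7·(38) - (2)·(10) + (2)·(-8) = 230.
  So p(λ) = λ³ - 20λ² + 121λ - 230.
Step 2 — look for an integer root (rational root theorem: any rational root is an integer divisor of 230). Testing λ = 5:
  p(5) = 125 - 500 + 605 - 230 = 0  ✓
  Dividing out (λ - 5): p(λ) = (λ - 5)(λ² - 15λ + 46).
Step 3 — remaining eigenvalues from the quadratic λ² - 15λ + 46 = 0:
  Δ = 15² - 4·46 = 225 - 184 = 41,  λ = (15 ± √41)/2 = (15 ± 6.4031)/2 ≈ 10.7016 or 4.2984.
  Sorted: λ_1 = 10.7016,  λ_2 = 5,  λ_3 = 4.2984  (check: sum = 20 = tr ✓).

Step 4 — unit eigenvector for λ_1 ≈ 10.7016: v spans the null space of (Sigma - λ_1 I), whose rows are
  r_1 = (-3.7016, 2, 2),  r_2 = (2, -4.7016, 2),  r_3 = (2, 2, -3.7016).
  v is orthogonal to every row, so take v ∝ r_1 × r_2 = ((2)·(2) - (2)·(-4.7016), (2)·(2) - (-3.7016)·(2), (-3.7016)·(-4.7016) - (2)·(2)) ≈ (13.4031, 11.4031, 13.4031).
  Let u = (13.4031, 11.4031, 13.4031).
  ||u|| = √((13.4031)² + (11.4031)² + (13.4031)²) = √(489.3187) ≈ 22.1205,  v_1 = u/||u|| ≈ (0.6059, 0.5155, 0.6059) (||v_1|| = 1).

λ_1 = 10.7016,  λ_2 = 5,  λ_3 = 4.2984;  v_1 ≈ (0.6059, 0.5155, 0.6059)


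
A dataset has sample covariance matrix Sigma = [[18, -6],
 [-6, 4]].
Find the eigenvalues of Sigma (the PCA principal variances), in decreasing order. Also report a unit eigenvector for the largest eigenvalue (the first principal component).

Step 1 — characteristic polynomial of 2×2 Sigma:
  det(Sigma - λI) = λ² - trace · λ + det = 0.
  trace = 18 + 4 = 22, det = 18·4 - (-6)² = 36.
Step 2 — discriminant:
  Δ = trace² - 4·det = 484 - 144 = 340.
Step 3 — eigenvalues:
  λ = (trace ± √Δ)/2 = (22 ± 18.4391)/2,
  λ_1 = 20.2195,  λ_2 = 1.7805.

Step 4 — unit eigenvector for λ_1: solve (Sigma - λ_1 I)v = 0. First row:
  (18 - 20.2195)·v_x + (-6)·v_y = 0, i.e. (-2.2195)·v_x + (-6)·v_y = 0,
  so v ∝ (b, λ_1 - a) = (-6, 2.2195); multiply by -1 so the first entry is positive: u = (6, -2.2195).
  ||u|| = √((6)² + (-2.2195)²) = √(40.9264) ≈ 6.3974,
  v_1 = u/||u|| ≈ (0.9379, -0.3469) (||v_1|| = 1).

λ_1 = 20.2195,  λ_2 = 1.7805;  v_1 ≈ (0.9379, -0.3469)


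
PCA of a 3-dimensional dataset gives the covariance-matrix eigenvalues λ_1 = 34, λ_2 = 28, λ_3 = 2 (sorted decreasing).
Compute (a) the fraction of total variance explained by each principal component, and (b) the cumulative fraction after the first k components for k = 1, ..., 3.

Step 1 — total variance = trace(Sigma) = Σ λ_i = 34 + 28 + 2 = 64.

Step 2 — fraction explained by component i = λ_i / Σ λ:
  PC1: 34/64 = 0.5312
  PC2: 28/64 = 0.4375
  PC3: 2/64 = 0.0312

Step 3 — cumulative fraction after k components = (λ_1 + ... + λ_k) / Σ λ:
  k = 1: 34/64 = 0.5312
  k = 2: (34 + 28)/64 = 62/64 = 0.9688
  k = 3: (34 + 28 + 2)/64 = 64/64 = 1

Summary (fraction, with percent):

explained: PC1 0.5312 (53.12%), PC2 0.4375 (43.75%), PC3 0.0312 (3.12%);  cumulative: 0.5312, 0.9688, 1


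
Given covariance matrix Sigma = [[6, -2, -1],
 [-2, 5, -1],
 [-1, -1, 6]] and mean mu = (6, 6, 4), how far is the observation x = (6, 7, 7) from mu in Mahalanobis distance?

Step 1 — centre the observation: (x - mu) = (0, 1, 3).

Step 2 — invert Sigma (cofactor / det for 3×3, or solve directly):
  Sigma^{-1} = [[0.2057, 0.0922, 0.0496],
 [0.0922, 0.2482, 0.0567],
 [0.0496, 0.0567, 0.1844]].

Step 3 — form the quadratic (x - mu)^T · Sigma^{-1} · (x - mu):
  Sigma^{-1} · (x - mu) = (0.2411, 0.4184, 0.6099).
  (x - mu)^T · [Sigma^{-1} · (x - mu)] = (0)·(0.2411) + (1)·(0.4184) + (3)·(0.6099) = 2.2482.

Step 4 — take square root: d = √(2.2482) ≈ 1.4994.

d(x, mu) = √(2.2482) ≈ 1.4994


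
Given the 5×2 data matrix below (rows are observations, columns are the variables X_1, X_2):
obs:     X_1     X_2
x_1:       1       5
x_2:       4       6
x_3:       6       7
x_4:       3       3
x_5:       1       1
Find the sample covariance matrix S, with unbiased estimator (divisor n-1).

Step 1 — column means:
  mean(X_1) = (1 + 4 + 6 + 3 + 1) / 5 = 15/5 = 3
  mean(X_2) = (5 + 6 + 7 + 3 + 1) / 5 = 22/5 = 4.4

Step 2 — sample covariance S[i,j] = (1/(n-1)) · Σ_k (x_{k,i} - mean_i) · (x_{k,j} - mean_j), with n-1 = 4.
  S[X_1,X_1] = ((-2)·(-2) + (1)·(1) + (3)·(3) + (0)·(0) + (-2)·(-2)) / 4 = 18/4 = 4.5
  S[X_1,X_2] = ((-2)·(0.6) + (1)·(1.6) + (3)·(2.6) + (0)·(-1.4) + (-2)·(-3.4)) / 4 = 15/4 = 3.75
  S[X_2,X_2] = ((0.6)·(0.6) + (1.6)·(1.6) + (2.6)·(2.6) + (-1.4)·(-1.4) + (-3.4)·(-3.4)) / 4 = 23.2/4 = 5.8

S is symmetric (S[j,i] = S[i,j]). Assembling:

S = [[4.5, 3.75],
 [3.75, 5.8]]


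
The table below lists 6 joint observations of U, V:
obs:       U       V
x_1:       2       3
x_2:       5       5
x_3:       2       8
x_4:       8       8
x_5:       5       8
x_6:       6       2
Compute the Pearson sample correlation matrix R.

Step 1 — column means:
  mean(U) = (2 + 5 + 2 + 8 + 5 + 6) / 6 = 28/6 = 4.6667
  mean(V) = (3 + 5 + 8 + 8 + 8 + 2) / 6 = 34/6 = 5.6667

Step 2 — sample variances and covariances s[i,j] = (1/(n-1)) · Σ_k (x_{k,i} - mean_i) · (x_{k,j} - mean_j), with n-1 = 5:
  s[U,U] = ((-2.6667)·(-2.6667) + (0.3333)·(0.3333) + (-2.6667)·(-2.6667) + (3.3333)·(3.3333) + (0.3333)·(0.3333) + (1.3333)·(1.3333)) / 5 = 27.3333/5 = 5.4667
  s[U,V] = ((-2.6667)·(-2.6667) + (0.3333)·(-0.6667) + (-2.6667)·(2.3333) + (3.3333)·(2.3333) + (0.3333)·(2.3333) + (1.3333)·(-3.6667)) / 5 = 4.3333/5 = 0.8667
  s[V,V] = ((-2.6667)·(-2.6667) + (-0.6667)·(-0.6667) + (2.3333)·(2.3333) + (2.3333)·(2.3333) + (2.3333)·(2.3333) + (-3.6667)·(-3.6667)) / 5 = 37.3333/5 = 7.4667
  Sample standard deviations s_i = √(s[i,i]):
  s(U) = √(5.4667) = 2.3381
  s(V) = √(7.4667) = 2.7325

Step 3 — r_{ij} = s_{ij} / (s_i · s_j):
  r[U,U] = 1 (diagonal).
  r[U,V] = 0.8667 / (2.3381 · 2.7325) = 0.8667 / 6.3889 = 0.1357
  r[V,V] = 1 (diagonal).

R is symmetric with unit diagonal. Assembling:

R = [[1, 0.1357],
 [0.1357, 1]]


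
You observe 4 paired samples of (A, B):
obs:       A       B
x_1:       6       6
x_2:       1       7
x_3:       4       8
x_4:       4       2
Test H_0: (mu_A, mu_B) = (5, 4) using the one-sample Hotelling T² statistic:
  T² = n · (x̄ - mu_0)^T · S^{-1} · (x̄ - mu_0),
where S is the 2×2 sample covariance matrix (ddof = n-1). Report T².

Step 1 — sample mean vector:
  mean(A) = (6 + 1 + 4 + 4) / 4 = 15/4 = 3.75
  mean(B) = (6 + 7 + 8 + 2) / 4 = 23/4 = 5.75
  x̄ = (3.75, 5.75),  deviation x̄ - mu_0 = (3.75, 5.75) - (5, 4) = (-1.25, 1.75).

Step 2 — sample covariance matrix, S[i,j] = (1/(n-1)) · Σ_k (x_{k,i} - mean_i) · (x_{k,j} - mean_j), divisor n-1 = 3:
  S[A,A] = ((2.25)·(2.25) + (-2.75)·(-2.75) + (0.25)·(0.25) + (0.25)·(0.25)) / 3 = 12.75/3 = 4.25
  S[A,B] = ((2.25)·(0.25) + (-2.75)·(1.25) + (0.25)·(2.25) + (0.25)·(-3.75)) / 3 = -3.25/3 = -1.0833
  S[B,B] = ((0.25)·(0.25) + (1.25)·(1.25) + (2.25)·(2.25) + (-3.75)·(-3.75)) / 3 = 20.75/3 = 6.9167
  S = [[4.25, -1.0833],
 [-1.0833, 6.9167]].

Step 3 — invert S. det(S) = 4.25·6.9167 - (-1.0833)² = 28.2222.
  S^{-1} = (1/det) · [[d, -b], [-b, a]] = [[0.2451, 0.0384],
 [0.0384, 0.1506]].

Step 4 — quadratic form (x̄ - mu_0)^T · S^{-1} · (x̄ - mu_0):
  S^{-1} · (x̄ - mu_0) = (-0.2392, 0.2156),
  (x̄ - mu_0)^T · [...] = (-1.25)·(-0.2392) + (1.75)·(0.2156) = 0.6762.

Step 5 — scale by n: T² = 4 · 0.6762 = 2.7047.

T² ≈ 2.7047


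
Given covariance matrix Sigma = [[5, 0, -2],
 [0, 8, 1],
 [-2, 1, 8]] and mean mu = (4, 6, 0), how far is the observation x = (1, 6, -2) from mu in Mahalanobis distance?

Step 1 — centre the observation: (x - mu) = (-3, 0, -2).

Step 2 — invert Sigma (cofactor / det for 3×3, or solve directly):
  Sigma^{-1} = [[0.2226, -0.0071, 0.0565],
 [-0.0071, 0.1272, -0.0177],
 [0.0565, -0.0177, 0.1413]].

Step 3 — form the quadratic (x - mu)^T · Sigma^{-1} · (x - mu):
  Sigma^{-1} · (x - mu) = (-0.7809, 0.0565, -0.4523).
  (x - mu)^T · [Sigma^{-1} · (x - mu)] = (-3)·(-0.7809) + (0)·(0.0565) + (-2)·(-0.4523) = 3.2473.

Step 4 — take square root: d = √(3.2473) ≈ 1.802.

d(x, mu) = √(3.2473) ≈ 1.802


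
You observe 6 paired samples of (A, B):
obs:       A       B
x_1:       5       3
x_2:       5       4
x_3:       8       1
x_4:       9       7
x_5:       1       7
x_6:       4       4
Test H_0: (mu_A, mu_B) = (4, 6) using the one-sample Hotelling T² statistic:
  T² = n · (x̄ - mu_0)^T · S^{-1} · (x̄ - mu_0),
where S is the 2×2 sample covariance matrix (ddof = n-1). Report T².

Step 1 — sample mean vector:
  mean(A) = (5 + 5 + 8 + 9 + 1 + 4) / 6 = 32/6 = 5.3333
  mean(B) = (3 + 4 + 1 + 7 + 7 + 4) / 6 = 26/6 = 4.3333
  x̄ = (5.3333, 4.3333),  deviation x̄ - mu_0 = (5.3333, 4.3333) - (4, 6) = (1.3333, -1.6667).

Step 2 — sample covariance matrix, S[i,j] = (1/(n-1)) · Σ_k (x_{k,i} - mean_i) · (x_{k,j} - mean_j), divisor n-1 = 5:
  S[A,A] = ((-0.3333)·(-0.3333) + (-0.3333)·(-0.3333) + (2.6667)·(2.6667) + (3.6667)·(3.6667) + (-4.3333)·(-4.3333) + (-1.3333)·(-1.3333)) / 5 = 41.3333/5 = 8.2667
  S[A,B] = ((-0.3333)·(-1.3333) + (-0.3333)·(-0.3333) + (2.6667)·(-3.3333) + (3.6667)·(2.6667) + (-4.3333)·(2.6667) + (-1.3333)·(-0.3333)) / 5 = -9.6667/5 = -1.9333
  S[B,B] = ((-1.3333)·(-1.3333) + (-0.3333)·(-0.3333) + (-3.3333)·(-3.3333) + (2.6667)·(2.6667) + (2.6667)·(2.6667) + (-0.3333)·(-0.3333)) / 5 = 27.3333/5 = 5.4667
  S = [[8.2667, -1.9333],
 [-1.9333, 5.4667]].

Step 3 — invert S. det(S) = 8.2667·5.4667 - (-1.9333)² = 41.4533.
  S^{-1} = (1/det) · [[d, -b], [-b, a]] = [[0.1319, 0.0466],
 [0.0466, 0.1994]].

Step 4 — quadratic form (x̄ - mu_0)^T · S^{-1} · (x̄ - mu_0):
  S^{-1} · (x̄ - mu_0) = (0.0981, -0.2702),
  (x̄ - mu_0)^T · [...] = (1.3333)·(0.0981) + (-1.6667)·(-0.2702) = 0.5811.

Step 5 — scale by n: T² = 6 · 0.5811 = 3.4867.

T² ≈ 3.4867


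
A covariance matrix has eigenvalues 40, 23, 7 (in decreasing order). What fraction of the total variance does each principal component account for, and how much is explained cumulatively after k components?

Step 1 — total variance = trace(Sigma) = Σ λ_i = 40 + 23 + 7 = 70.

Step 2 — fraction explained by component i = λ_i / Σ λ:
  PC1: 40/70 = 0.5714
  PC2: 23/70 = 0.3286
  PC3: 7/70 = 0.1

Step 3 — cumulative fraction after k components = (λ_1 + ... + λ_k) / Σ λ:
  k = 1: 40/70 = 0.5714
  k = 2: (40 + 23)/70 = 63/70 = 0.9
  k = 3: (40 + 23 + 7)/70 = 70/70 = 1

Summary (fraction, with percent):

explained: PC1 0.5714 (57.14%), PC2 0.3286 (32.86%), PC3 0.1 (10%);  cumulative: 0.5714, 0.9, 1


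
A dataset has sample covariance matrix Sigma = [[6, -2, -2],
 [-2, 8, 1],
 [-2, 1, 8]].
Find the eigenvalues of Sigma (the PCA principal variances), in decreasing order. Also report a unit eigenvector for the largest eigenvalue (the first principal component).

Step 1 — characteristic polynomial p(λ) = det(λI - Sigma) = λ³ - tr·λ² + c_1·λ - det, where tr = trace, c_1 = sum of the principal 2×2 minors, det = det(Sigma):
  tr = 6 + 8 + 8 = 22,
  c_1 = (6·8 - (-2)²) + (6·8 - (-2)²) + (8·8 - (1)²) = 44 + 44 + 63 = 151,
  det = 6·(8·8 - (1)²) - (-2)·((-2)·8 - (1)·(-2)) + (-2)·((-2)·(1) - 8·(-2)) = 6·(63) - (-2)·(-14) + (-2)·(14) = 322.
  So p(λ) = λ³ - 22λ² + 151λ - 322.
Step 2 — look for an integer root (rational root theorem: any rational root is an integer divisor of 322). Testing λ = 7:
  p(7) = 343 - 1078 + 1057 - 322 = 0  ✓
  Dividing out (λ - 7): p(λ) = (λ - 7)(λ² - 15λ + 46).
Step 3 — remaining eigenvalues from the quadratic λ² - 15λ + 46 = 0:
  Δ = 15² - 4·46 = 225 - 184 = 41,  λ = (15 ± √41)/2 = (15 ± 6.4031)/2 ≈ 10.7016 or 4.2984.
  Sorted: λ_1 = 10.7016,  λ_2 = 7,  λ_3 = 4.2984  (check: sum = 22 = tr ✓).

Step 4 — unit eigenvector for λ_1 ≈ 10.7016: v spans the null space of (Sigma - λ_1 I), whose rows are
  r_1 = (-4.7016, -2, -2),  r_2 = (-2, -2.7016, 1),  r_3 = (-2, 1, -2.7016).
  v is orthogonal to every row, so take v ∝ r_1 × r_2 = ((-2)·(1) - (-2)·(-2.7016), (-2)·(-2) - (-4.7016)·(1), (-4.7016)·(-2.7016) - (-2)·(-2)) ≈ (-7.4031, 8.7016, 8.7016).
  Rescale (multiply by -1 so the first nonzero entry is positive): u = (7.4031, -8.7016, -8.7016).
  ||u|| = √((7.4031)² + (-8.7016)² + (-8.7016)²) = √(206.2406) ≈ 14.3611,  v_1 = u/||u|| ≈ (0.5155, -0.6059, -0.6059) (||v_1|| = 1).

λ_1 = 10.7016,  λ_2 = 7,  λ_3 = 4.2984;  v_1 ≈ (0.5155, -0.6059, -0.6059)


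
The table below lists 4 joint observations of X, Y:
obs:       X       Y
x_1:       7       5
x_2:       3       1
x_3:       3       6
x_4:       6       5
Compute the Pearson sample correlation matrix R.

Step 1 — column means:
  mean(X) = (7 + 3 + 3 + 6) / 4 = 19/4 = 4.75
  mean(Y) = (5 + 1 + 6 + 5) / 4 = 17/4 = 4.25

Step 2 — sample variances and covariances s[i,j] = (1/(n-1)) · Σ_k (x_{k,i} - mean_i) · (x_{k,j} - mean_j), with n-1 = 3:
  s[X,X] = ((2.25)·(2.25) + (-1.75)·(-1.75) + (-1.75)·(-1.75) + (1.25)·(1.25)) / 3 = 12.75/3 = 4.25
  s[X,Y] = ((2.25)·(0.75) + (-1.75)·(-3.25) + (-1.75)·(1.75) + (1.25)·(0.75)) / 3 = 5.25/3 = 1.75
  s[Y,Y] = ((0.75)·(0.75) + (-3.25)·(-3.25) + (1.75)·(1.75) + (0.75)·(0.75)) / 3 = 14.75/3 = 4.9167
  Sample standard deviations s_i = √(s[i,i]):
  s(X) = √(4.25) = 2.0616
  s(Y) = √(4.9167) = 2.2174

Step 3 — r_{ij} = s_{ij} / (s_i · s_j):
  r[X,X] = 1 (diagonal).
  r[X,Y] = 1.75 / (2.0616 · 2.2174) = 1.75 / 4.5712 = 0.3828
  r[Y,Y] = 1 (diagonal).

R is symmetric with unit diagonal. Assembling:

R = [[1, 0.3828],
 [0.3828, 1]]


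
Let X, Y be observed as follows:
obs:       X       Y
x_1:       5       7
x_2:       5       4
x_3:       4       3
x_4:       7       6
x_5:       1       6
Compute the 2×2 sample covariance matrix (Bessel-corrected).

Step 1 — column means:
  mean(X) = (5 + 5 + 4 + 7 + 1) / 5 = 22/5 = 4.4
  mean(Y) = (7 + 4 + 3 + 6 + 6) / 5 = 26/5 = 5.2

Step 2 — sample covariance S[i,j] = (1/(n-1)) · Σ_k (x_{k,i} - mean_i) · (x_{k,j} - mean_j), with n-1 = 4.
  S[X,X] = ((0.6)·(0.6) + (0.6)·(0.6) + (-0.4)·(-0.4) + (2.6)·(2.6) + (-3.4)·(-3.4)) / 4 = 19.2/4 = 4.8
  S[X,Y] = ((0.6)·(1.8) + (0.6)·(-1.2) + (-0.4)·(-2.2) + (2.6)·(0.8) + (-3.4)·(0.8)) / 4 = 0.6/4 = 0.15
  S[Y,Y] = ((1.8)·(1.8) + (-1.2)·(-1.2) + (-2.2)·(-2.2) + (0.8)·(0.8) + (0.8)·(0.8)) / 4 = 10.8/4 = 2.7

S is symmetric (S[j,i] = S[i,j]). Assembling:

S = [[4.8, 0.15],
 [0.15, 2.7]]


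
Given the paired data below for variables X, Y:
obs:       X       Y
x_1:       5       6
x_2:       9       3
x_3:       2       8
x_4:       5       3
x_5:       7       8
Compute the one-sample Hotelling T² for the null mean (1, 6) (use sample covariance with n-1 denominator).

Step 1 — sample mean vector:
  mean(X) = (5 + 9 + 2 + 5 + 7) / 5 = 28/5 = 5.6
  mean(Y) = (6 + 3 + 8 + 3 + 8) / 5 = 28/5 = 5.6
  x̄ = (5.6, 5.6),  deviation x̄ - mu_0 = (5.6, 5.6) - (1, 6) = (4.6, -0.4).

Step 2 — sample covariance matrix, S[i,j] = (1/(n-1)) · Σ_k (x_{k,i} - mean_i) · (x_{k,j} - mean_j), divisor n-1 = 4:
  S[X,X] = ((-0.6)·(-0.6) + (3.4)·(3.4) + (-3.6)·(-3.6) + (-0.6)·(-0.6) + (1.4)·(1.4)) / 4 = 27.2/4 = 6.8
  S[X,Y] = ((-0.6)·(0.4) + (3.4)·(-2.6) + (-3.6)·(2.4) + (-0.6)·(-2.6) + (1.4)·(2.4)) / 4 = -12.8/4 = -3.2
  S[Y,Y] = ((0.4)·(0.4) + (-2.6)·(-2.6) + (2.4)·(2.4) + (-2.6)·(-2.6) + (2.4)·(2.4)) / 4 = 25.2/4 = 6.3
  S = [[6.8, -3.2],
 [-3.2, 6.3]].

Step 3 — invert S. det(S) = 6.8·6.3 - (-3.2)² = 32.6.
  S^{-1} = (1/det) · [[d, -b], [-b, a]] = [[0.1933, 0.0982],
 [0.0982, 0.2086]].

Step 4 — quadratic form (x̄ - mu_0)^T · S^{-1} · (x̄ - mu_0):
  S^{-1} · (x̄ - mu_0) = (0.8497, 0.3681),
  (x̄ - mu_0)^T · [...] = (4.6)·(0.8497) + (-0.4)·(0.3681) = 3.7613.

Step 5 — scale by n: T² = 5 · 3.7613 = 18.8067.

T² ≈ 18.8067


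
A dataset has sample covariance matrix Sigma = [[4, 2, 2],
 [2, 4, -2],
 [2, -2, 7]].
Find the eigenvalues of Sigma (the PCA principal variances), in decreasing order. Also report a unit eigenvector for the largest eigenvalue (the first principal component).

Step 1 — characteristic polynomial p(λ) = det(λI - Sigma) = λ³ - tr·λ² + c_1·λ - det, where tr = trace, c_1 = sum of the principal 2×2 minors, det = det(Sigma):
  tr = 4 + 4 + 7 = 15,
  c_1 = (4·4 - (2)²) + (4·7 - (2)²) + (4·7 - (-2)²) = 12 + 24 + 24 = 60,
  det = 4·(4·7 - (-2)²) - (2)·((2)·7 - (-2)·(2)) + (2)·((2)·(-2) - 4·(2)) = 4·(24) - (2)·(18) + (2)·(-12) = 36.
  So p(λ) = λ³ - 15λ² + 60λ - 36.
Step 2 — look for an integer root (rational root theorem: any rational root is an integer divisor of 36). Testing λ = 6:
  p(6) = 216 - 540 + 360 - 36 = 0  ✓
  Dividing out (λ - 6): p(λ) = (λ - 6)(λ² - 9λ + 6).
Step 3 — remaining eigenvalues from the quadratic λ² - 9λ + 6 = 0:
  Δ = 9² - 4·6 = 81 - 24 = 57,  λ = (9 ± √57)/2 = (9 ± 7.5498)/2 ≈ 8.2749 or 0.7251.
  Sorted: λ_1 = 8.2749,  λ_2 = 6,  λ_3 = 0.7251  (check: sum = 15 = tr ✓).

Step 4 — unit eigenvector for λ_1 ≈ 8.2749: v spans the null space of (Sigma - λ_1 I), whose rows are
  r_1 = (-4.2749, 2, 2),  r_2 = (2, -4.2749, -2),  r_3 = (2, -2, -1.2749).
  v is orthogonal to every row, so take v ∝ r_1 × r_2 = ((2)·(-2) - (2)·(-4.2749), (2)·(2) - (-4.2749)·(-2), (-4.2749)·(-4.2749) - (2)·(2)) ≈ (4.5498, -4.5498, 14.2749).
  Let u = (4.5498, -4.5498, 14.2749).
  ||u|| = √((4.5498)² + (-4.5498)² + (14.2749)²) = √(245.1752) ≈ 15.6581,  v_1 = u/||u|| ≈ (0.2906, -0.2906, 0.9117) (||v_1|| = 1).

λ_1 = 8.2749,  λ_2 = 6,  λ_3 = 0.7251;  v_1 ≈ (0.2906, -0.2906, 0.9117)
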